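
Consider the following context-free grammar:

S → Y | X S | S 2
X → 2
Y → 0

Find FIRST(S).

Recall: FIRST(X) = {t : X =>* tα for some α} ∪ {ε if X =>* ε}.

We compute FIRST(S) using the standard algorithm.
FIRST(S) = {0, 2}
FIRST(X) = {2}
FIRST(Y) = {0}
Therefore, FIRST(S) = {0, 2}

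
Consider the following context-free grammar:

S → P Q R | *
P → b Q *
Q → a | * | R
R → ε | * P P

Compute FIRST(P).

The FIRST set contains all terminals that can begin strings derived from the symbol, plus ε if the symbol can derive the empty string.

We compute FIRST(P) using the standard algorithm.
FIRST(P) = {b}
FIRST(Q) = {*, a, ε}
FIRST(R) = {*, ε}
FIRST(S) = {*, b}
Therefore, FIRST(P) = {b}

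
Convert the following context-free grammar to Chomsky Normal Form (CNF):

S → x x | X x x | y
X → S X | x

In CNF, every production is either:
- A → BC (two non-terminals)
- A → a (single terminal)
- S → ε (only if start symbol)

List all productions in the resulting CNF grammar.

TX → x; S → y; X → x; S → TX TX; S → X X0; X0 → TX TX; X → S X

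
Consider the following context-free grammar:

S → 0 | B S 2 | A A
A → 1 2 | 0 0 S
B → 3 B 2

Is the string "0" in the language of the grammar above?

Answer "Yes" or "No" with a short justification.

Yes - a valid derivation exists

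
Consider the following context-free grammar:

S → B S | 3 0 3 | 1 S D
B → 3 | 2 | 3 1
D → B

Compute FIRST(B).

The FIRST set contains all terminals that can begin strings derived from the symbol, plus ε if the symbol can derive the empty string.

We compute FIRST(B) using the standard algorithm.
FIRST(B) = {2, 3}
FIRST(D) = {2, 3}
FIRST(S) = {1, 2, 3}
Therefore, FIRST(B) = {2, 3}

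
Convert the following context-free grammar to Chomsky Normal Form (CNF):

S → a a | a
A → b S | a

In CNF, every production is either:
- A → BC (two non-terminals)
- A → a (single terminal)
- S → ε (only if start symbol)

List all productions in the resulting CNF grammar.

TA → a; S → a; TB → b; A → a; S → TA TA; A → TB S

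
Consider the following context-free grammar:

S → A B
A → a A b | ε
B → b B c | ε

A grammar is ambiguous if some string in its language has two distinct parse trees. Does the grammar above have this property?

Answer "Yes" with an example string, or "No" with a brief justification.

No - the grammar is unambiguous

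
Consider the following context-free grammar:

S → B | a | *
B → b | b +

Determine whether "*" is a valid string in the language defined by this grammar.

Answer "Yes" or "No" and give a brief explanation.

Yes - a valid derivation exists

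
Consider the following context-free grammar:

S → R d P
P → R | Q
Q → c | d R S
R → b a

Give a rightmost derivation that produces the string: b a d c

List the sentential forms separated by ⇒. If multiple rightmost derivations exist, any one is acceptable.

S ⇒ R d P ⇒ R d Q ⇒ R d c ⇒ b a d c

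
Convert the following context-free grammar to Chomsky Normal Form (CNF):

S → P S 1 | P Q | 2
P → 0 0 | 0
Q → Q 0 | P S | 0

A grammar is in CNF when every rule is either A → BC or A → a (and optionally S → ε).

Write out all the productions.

T1 → 1; S → 2; T0 → 0; P → 0; Q → 0; S → P X0; X0 → S T1; S → P Q; P → T0 T0; Q → Q T0; Q → P S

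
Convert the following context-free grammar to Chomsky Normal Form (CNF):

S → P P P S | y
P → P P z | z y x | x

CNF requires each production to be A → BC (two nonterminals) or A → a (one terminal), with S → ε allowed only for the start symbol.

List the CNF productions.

S → y; TZ → z; TY → y; TX → x; P → x; S → P X0; X0 → P X1; X1 → P S; P → P X2; X2 → P TZ; P → TZ X3; X3 → TY TX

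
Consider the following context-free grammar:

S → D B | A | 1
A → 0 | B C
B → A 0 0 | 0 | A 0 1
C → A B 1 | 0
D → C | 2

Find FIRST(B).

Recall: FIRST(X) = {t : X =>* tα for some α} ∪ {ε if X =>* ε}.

We compute FIRST(B) using the standard algorithm.
FIRST(A) = {0}
FIRST(B) = {0}
FIRST(C) = {0}
FIRST(D) = {0, 2}
FIRST(S) = {0, 1, 2}
Therefore, FIRST(B) = {0}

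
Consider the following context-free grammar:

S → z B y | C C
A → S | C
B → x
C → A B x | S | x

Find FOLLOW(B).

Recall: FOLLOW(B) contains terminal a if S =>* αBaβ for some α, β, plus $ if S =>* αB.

We compute FOLLOW(B) using the standard algorithm.
FOLLOW(S) starts with {$}.
FIRST(A) = {x, z}
FIRST(B) = {x}
FIRST(C) = {x, z}
FIRST(S) = {x, z}
FOLLOW(A) = {x}
FOLLOW(B) = {x, y}
FOLLOW(C) = {$, x, z}
FOLLOW(S) = {$, x, z}
Therefore, FOLLOW(B) = {x, y}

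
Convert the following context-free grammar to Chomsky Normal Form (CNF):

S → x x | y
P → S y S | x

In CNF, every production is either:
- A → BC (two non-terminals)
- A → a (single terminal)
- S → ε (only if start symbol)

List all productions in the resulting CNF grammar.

TX → x; S → y; TY → y; P → x; S → TX TX; P → S X0; X0 → TY S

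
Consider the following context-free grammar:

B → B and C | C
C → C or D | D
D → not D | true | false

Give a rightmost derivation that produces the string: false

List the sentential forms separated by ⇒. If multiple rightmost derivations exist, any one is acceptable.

B ⇒ C ⇒ D ⇒ false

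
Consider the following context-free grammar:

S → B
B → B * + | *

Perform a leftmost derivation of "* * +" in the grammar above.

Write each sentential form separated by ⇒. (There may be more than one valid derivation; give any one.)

S ⇒ B ⇒ B * + ⇒ * * +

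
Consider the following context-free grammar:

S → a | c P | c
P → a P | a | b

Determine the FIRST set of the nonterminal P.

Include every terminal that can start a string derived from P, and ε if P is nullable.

We compute FIRST(P) using the standard algorithm.
FIRST(P) = {a, b}
FIRST(S) = {a, c}
Therefore, FIRST(P) = {a, b}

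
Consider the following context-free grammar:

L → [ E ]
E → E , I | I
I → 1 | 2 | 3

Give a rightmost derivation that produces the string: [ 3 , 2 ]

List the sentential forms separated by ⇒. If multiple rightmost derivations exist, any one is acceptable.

L ⇒ [ E ] ⇒ [ E , I ] ⇒ [ E , 2 ] ⇒ [ I , 2 ] ⇒ [ 3 , 2 ]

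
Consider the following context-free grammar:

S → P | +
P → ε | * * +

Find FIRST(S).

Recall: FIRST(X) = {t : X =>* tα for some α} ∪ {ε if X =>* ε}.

We compute FIRST(S) using the standard algorithm.
FIRST(P) = {*, ε}
FIRST(S) = {*, +, ε}
Therefore, FIRST(S) = {*, +, ε}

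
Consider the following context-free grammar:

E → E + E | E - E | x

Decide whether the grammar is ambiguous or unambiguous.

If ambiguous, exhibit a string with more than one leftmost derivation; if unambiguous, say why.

Ambiguous - the string 'x + x - x - x' has two distinct leftmost derivations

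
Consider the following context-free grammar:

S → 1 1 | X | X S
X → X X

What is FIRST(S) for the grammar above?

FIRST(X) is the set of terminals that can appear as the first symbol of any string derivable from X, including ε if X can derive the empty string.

We compute FIRST(S) using the standard algorithm.
FIRST(S) = {1}
FIRST(X) = {}
Therefore, FIRST(S) = {1}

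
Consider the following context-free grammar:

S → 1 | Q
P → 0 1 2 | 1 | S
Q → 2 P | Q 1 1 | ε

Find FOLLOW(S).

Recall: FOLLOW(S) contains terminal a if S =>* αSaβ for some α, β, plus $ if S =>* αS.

We compute FOLLOW(S) using the standard algorithm.
FOLLOW(S) starts with {$}.
FIRST(P) = {0, 1, 2, ε}
FIRST(Q) = {1, 2, ε}
FIRST(S) = {1, 2, ε}
FOLLOW(P) = {$, 1}
FOLLOW(Q) = {$, 1}
FOLLOW(S) = {$, 1}
Therefore, FOLLOW(S) = {$, 1}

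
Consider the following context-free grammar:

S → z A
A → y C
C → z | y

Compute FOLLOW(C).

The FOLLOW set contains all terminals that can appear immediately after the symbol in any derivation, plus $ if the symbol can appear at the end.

We compute FOLLOW(C) using the standard algorithm.
FOLLOW(S) starts with {$}.
FIRST(A) = {y}
FIRST(C) = {y, z}
FIRST(S) = {z}
FOLLOW(A) = {$}
FOLLOW(C) = {$}
FOLLOW(S) = {$}
Therefore, FOLLOW(C) = {$}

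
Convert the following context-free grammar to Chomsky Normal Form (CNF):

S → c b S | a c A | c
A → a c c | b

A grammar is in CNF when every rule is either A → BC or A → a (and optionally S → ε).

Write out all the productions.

TC → c; TB → b; TA → a; S → c; A → b; S → TC X0; X0 → TB S; S → TA X1; X1 → TC A; A → TA X2; X2 → TC TC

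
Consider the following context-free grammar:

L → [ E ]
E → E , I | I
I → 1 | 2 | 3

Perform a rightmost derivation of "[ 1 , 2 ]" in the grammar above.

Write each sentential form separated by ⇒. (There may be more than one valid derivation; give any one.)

L ⇒ [ E ] ⇒ [ E , I ] ⇒ [ E , 2 ] ⇒ [ I , 2 ] ⇒ [ 1 , 2 ]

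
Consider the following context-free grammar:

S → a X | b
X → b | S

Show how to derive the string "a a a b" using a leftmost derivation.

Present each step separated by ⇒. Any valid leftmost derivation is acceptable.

S ⇒ a X ⇒ a S ⇒ a a X ⇒ a a S ⇒ a a a X ⇒ a a a b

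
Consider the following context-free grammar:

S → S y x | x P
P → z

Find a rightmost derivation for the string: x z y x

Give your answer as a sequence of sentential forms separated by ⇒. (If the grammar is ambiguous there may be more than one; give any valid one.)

S ⇒ S y x ⇒ x P y x ⇒ x z y x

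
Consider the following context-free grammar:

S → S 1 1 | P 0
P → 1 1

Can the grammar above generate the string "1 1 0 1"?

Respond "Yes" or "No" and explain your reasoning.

No - no valid derivation exists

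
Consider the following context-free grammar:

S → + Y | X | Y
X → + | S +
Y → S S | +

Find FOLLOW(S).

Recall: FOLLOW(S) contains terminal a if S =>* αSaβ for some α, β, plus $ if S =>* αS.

We compute FOLLOW(S) using the standard algorithm.
FOLLOW(S) starts with {$}.
FIRST(S) = {+}
FIRST(X) = {+}
FIRST(Y) = {+}
FOLLOW(S) = {$, +}
FOLLOW(X) = {$, +}
FOLLOW(Y) = {$, +}
Therefore, FOLLOW(S) = {$, +}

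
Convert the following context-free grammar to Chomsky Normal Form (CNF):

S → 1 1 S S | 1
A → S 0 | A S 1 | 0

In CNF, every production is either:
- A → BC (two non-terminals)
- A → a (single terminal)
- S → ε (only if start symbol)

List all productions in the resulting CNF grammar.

T1 → 1; S → 1; T0 → 0; A → 0; S → T1 X0; X0 → T1 X1; X1 → S S; A → S T0; A → A X2; X2 → S T1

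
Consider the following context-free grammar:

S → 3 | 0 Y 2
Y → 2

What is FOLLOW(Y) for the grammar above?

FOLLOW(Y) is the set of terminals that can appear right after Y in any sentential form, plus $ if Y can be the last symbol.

We compute FOLLOW(Y) using the standard algorithm.
FOLLOW(S) starts with {$}.
FIRST(S) = {0, 3}
FIRST(Y) = {2}
FOLLOW(S) = {$}
FOLLOW(Y) = {2}
Therefore, FOLLOW(Y) = {2}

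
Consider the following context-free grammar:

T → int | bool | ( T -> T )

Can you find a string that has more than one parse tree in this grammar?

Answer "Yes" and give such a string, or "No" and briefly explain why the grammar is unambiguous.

No - the grammar is unambiguous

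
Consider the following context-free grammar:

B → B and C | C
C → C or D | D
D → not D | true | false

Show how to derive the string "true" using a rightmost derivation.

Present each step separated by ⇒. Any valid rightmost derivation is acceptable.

B ⇒ C ⇒ D ⇒ true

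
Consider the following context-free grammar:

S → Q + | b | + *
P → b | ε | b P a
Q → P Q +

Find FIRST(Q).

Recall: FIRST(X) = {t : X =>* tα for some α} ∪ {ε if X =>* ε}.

We compute FIRST(Q) using the standard algorithm.
FIRST(P) = {b, ε}
FIRST(Q) = {b}
FIRST(S) = {+, b}
Therefore, FIRST(Q) = {b}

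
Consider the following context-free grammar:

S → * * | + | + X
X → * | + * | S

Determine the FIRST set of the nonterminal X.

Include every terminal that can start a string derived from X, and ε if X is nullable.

We compute FIRST(X) using the standard algorithm.
FIRST(S) = {*, +}
FIRST(X) = {*, +}
Therefore, FIRST(X) = {*, +}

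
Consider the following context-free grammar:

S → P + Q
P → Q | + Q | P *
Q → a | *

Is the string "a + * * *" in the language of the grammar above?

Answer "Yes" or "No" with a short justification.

No - no valid derivation exists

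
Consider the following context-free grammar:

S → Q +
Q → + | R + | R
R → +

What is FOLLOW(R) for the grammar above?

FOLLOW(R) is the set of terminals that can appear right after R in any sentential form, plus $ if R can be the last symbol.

We compute FOLLOW(R) using the standard algorithm.
FOLLOW(S) starts with {$}.
FIRST(Q) = {+}
FIRST(R) = {+}
FIRST(S) = {+}
FOLLOW(Q) = {+}
FOLLOW(R) = {+}
FOLLOW(S) = {$}
Therefore, FOLLOW(R) = {+}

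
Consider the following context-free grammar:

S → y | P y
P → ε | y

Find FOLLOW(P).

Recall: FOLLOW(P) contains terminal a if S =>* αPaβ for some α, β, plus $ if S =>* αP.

We compute FOLLOW(P) using the standard algorithm.
FOLLOW(S) starts with {$}.
FIRST(P) = {y, ε}
FIRST(S) = {y}
FOLLOW(P) = {y}
FOLLOW(S) = {$}
Therefore, FOLLOW(P) = {y}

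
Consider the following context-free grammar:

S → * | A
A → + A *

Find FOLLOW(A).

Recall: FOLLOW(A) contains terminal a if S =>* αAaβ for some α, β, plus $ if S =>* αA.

We compute FOLLOW(A) using the standard algorithm.
FOLLOW(S) starts with {$}.
FIRST(A) = {+}
FIRST(S) = {*, +}
FOLLOW(A) = {$, *}
FOLLOW(S) = {$}
Therefore, FOLLOW(A) = {$, *}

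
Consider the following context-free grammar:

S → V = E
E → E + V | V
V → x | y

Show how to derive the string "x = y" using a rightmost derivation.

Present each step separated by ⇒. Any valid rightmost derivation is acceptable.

S ⇒ V = E ⇒ V = V ⇒ V = y ⇒ x = y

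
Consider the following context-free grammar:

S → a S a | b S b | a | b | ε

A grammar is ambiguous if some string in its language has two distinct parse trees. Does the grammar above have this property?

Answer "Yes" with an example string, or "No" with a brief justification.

No - the grammar is unambiguous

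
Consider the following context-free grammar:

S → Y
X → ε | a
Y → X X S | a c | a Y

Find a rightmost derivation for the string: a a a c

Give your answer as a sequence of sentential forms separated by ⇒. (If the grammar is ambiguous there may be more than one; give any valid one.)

S ⇒ Y ⇒ a Y ⇒ a a Y ⇒ a a a c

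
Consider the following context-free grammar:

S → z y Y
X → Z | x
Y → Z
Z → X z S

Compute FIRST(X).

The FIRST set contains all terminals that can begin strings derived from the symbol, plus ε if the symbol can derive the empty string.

We compute FIRST(X) using the standard algorithm.
FIRST(S) = {z}
FIRST(X) = {x}
FIRST(Y) = {x}
FIRST(Z) = {x}
Therefore, FIRST(X) = {x}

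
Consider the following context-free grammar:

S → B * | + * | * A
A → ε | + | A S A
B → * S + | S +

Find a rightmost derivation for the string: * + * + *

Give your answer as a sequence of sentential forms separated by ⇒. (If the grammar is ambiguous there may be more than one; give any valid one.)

S ⇒ B * ⇒ * S + * ⇒ * + * + *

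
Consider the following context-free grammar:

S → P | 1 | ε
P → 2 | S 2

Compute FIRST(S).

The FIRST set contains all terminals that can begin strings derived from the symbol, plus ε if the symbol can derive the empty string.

We compute FIRST(S) using the standard algorithm.
FIRST(P) = {1, 2}
FIRST(S) = {1, 2, ε}
Therefore, FIRST(S) = {1, 2, ε}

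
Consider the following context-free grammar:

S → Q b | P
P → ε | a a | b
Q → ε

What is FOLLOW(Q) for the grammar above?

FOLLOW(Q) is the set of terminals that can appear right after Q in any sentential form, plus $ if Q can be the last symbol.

We compute FOLLOW(Q) using the standard algorithm.
FOLLOW(S) starts with {$}.
FIRST(P) = {a, b, ε}
FIRST(Q) = {ε}
FIRST(S) = {a, b, ε}
FOLLOW(P) = {$}
FOLLOW(Q) = {b}
FOLLOW(S) = {$}
Therefore, FOLLOW(Q) = {b}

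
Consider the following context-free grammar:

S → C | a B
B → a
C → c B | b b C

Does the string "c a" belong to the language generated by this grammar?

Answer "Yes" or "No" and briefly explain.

Yes - a valid derivation exists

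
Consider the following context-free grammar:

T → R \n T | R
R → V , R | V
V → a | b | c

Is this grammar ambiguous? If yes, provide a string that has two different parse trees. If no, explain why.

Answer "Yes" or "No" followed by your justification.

No - the grammar is unambiguous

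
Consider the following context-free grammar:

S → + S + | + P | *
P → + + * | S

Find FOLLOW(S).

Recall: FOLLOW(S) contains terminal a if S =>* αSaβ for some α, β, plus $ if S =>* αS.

We compute FOLLOW(S) using the standard algorithm.
FOLLOW(S) starts with {$}.
FIRST(P) = {*, +}
FIRST(S) = {*, +}
FOLLOW(P) = {$, +}
FOLLOW(S) = {$, +}
Therefore, FOLLOW(S) = {$, +}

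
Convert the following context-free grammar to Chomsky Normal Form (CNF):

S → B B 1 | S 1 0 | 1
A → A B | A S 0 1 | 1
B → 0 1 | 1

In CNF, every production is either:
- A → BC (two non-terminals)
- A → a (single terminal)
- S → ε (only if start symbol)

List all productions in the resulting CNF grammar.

T1 → 1; T0 → 0; S → 1; A → 1; B → 1; S → B X0; X0 → B T1; S → S X1; X1 → T1 T0; A → A B; A → A X2; X2 → S X3; X3 → T0 T1; B → T0 T1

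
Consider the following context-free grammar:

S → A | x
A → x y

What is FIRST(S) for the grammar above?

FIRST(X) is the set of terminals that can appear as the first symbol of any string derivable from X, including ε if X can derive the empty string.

We compute FIRST(S) using the standard algorithm.
FIRST(A) = {x}
FIRST(S) = {x}
Therefore, FIRST(S) = {x}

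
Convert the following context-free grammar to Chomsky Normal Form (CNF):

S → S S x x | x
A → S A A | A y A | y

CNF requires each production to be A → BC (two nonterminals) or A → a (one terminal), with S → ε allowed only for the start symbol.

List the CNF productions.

TX → x; S → x; TY → y; A → y; S → S X0; X0 → S X1; X1 → TX TX; A → S X2; X2 → A A; A → A X3; X3 → TY A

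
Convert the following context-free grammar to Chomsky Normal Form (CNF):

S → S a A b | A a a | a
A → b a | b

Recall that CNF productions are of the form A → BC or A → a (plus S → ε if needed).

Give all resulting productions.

TA → a; TB → b; S → a; A → b; S → S X0; X0 → TA X1; X1 → A TB; S → A X2; X2 → TA TA; A → TB TA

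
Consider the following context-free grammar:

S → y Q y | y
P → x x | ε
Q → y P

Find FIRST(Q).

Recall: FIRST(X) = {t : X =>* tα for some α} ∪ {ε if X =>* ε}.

We compute FIRST(Q) using the standard algorithm.
FIRST(P) = {x, ε}
FIRST(Q) = {y}
FIRST(S) = {y}
Therefore, FIRST(Q) = {y}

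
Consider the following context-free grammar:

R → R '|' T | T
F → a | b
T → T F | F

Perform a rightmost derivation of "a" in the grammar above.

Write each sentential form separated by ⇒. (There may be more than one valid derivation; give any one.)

R ⇒ T ⇒ F ⇒ a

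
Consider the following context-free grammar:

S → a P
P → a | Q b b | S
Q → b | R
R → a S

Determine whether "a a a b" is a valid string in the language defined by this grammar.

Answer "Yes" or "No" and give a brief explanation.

No - no valid derivation exists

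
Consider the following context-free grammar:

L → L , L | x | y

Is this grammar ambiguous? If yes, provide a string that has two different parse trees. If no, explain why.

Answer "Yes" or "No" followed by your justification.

Yes - the string 'x , x , y , x' has two distinct leftmost derivations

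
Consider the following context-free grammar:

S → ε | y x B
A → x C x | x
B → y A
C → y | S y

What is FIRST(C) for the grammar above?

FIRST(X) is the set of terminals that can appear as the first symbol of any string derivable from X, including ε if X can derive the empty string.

We compute FIRST(C) using the standard algorithm.
FIRST(A) = {x}
FIRST(B) = {y}
FIRST(C) = {y}
FIRST(S) = {y, ε}
Therefore, FIRST(C) = {y}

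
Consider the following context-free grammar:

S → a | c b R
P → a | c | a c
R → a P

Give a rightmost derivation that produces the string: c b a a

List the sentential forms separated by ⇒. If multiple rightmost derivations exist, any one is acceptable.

S ⇒ c b R ⇒ c b a P ⇒ c b a a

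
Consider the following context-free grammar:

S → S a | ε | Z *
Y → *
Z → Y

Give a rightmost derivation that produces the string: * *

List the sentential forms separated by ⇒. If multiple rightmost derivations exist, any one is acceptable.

S ⇒ Z * ⇒ Y * ⇒ * *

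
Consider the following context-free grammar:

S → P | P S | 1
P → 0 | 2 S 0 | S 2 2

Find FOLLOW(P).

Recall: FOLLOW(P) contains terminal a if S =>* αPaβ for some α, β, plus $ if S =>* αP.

We compute FOLLOW(P) using the standard algorithm.
FOLLOW(S) starts with {$}.
FIRST(P) = {0, 1, 2}
FIRST(S) = {0, 1, 2}
FOLLOW(P) = {$, 0, 1, 2}
FOLLOW(S) = {$, 0, 2}
Therefore, FOLLOW(P) = {$, 0, 1, 2}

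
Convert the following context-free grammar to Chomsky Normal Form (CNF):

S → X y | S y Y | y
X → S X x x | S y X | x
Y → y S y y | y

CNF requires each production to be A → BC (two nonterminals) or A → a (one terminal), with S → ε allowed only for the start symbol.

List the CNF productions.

TY → y; S → y; TX → x; X → x; Y → y; S → X TY; S → S X0; X0 → TY Y; X → S X1; X1 → X X2; X2 → TX TX; X → S X3; X3 → TY X; Y → TY X4; X4 → S X5; X5 → TY TY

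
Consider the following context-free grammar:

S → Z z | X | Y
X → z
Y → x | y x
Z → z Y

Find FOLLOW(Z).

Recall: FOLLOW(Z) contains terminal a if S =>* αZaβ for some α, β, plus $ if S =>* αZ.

We compute FOLLOW(Z) using the standard algorithm.
FOLLOW(S) starts with {$}.
FIRST(S) = {x, y, z}
FIRST(X) = {z}
FIRST(Y) = {x, y}
FIRST(Z) = {z}
FOLLOW(S) = {$}
FOLLOW(X) = {$}
FOLLOW(Y) = {$, z}
FOLLOW(Z) = {z}
Therefore, FOLLOW(Z) = {z}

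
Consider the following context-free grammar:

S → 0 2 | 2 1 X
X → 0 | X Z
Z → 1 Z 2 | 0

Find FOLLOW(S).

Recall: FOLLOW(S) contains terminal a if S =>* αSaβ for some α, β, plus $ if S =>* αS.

We compute FOLLOW(S) using the standard algorithm.
FOLLOW(S) starts with {$}.
FIRST(S) = {0, 2}
FIRST(X) = {0}
FIRST(Z) = {0, 1}
FOLLOW(S) = {$}
FOLLOW(X) = {$, 0, 1}
FOLLOW(Z) = {$, 0, 1, 2}
Therefore, FOLLOW(S) = {$}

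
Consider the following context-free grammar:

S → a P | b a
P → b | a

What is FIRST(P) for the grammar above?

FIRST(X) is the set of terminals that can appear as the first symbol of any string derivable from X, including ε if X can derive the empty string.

We compute FIRST(P) using the standard algorithm.
FIRST(P) = {a, b}
FIRST(S) = {a, b}
Therefore, FIRST(P) = {a, b}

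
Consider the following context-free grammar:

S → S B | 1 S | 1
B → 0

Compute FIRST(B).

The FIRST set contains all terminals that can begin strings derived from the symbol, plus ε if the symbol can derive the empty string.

We compute FIRST(B) using the standard algorithm.
FIRST(B) = {0}
FIRST(S) = {1}
Therefore, FIRST(B) = {0}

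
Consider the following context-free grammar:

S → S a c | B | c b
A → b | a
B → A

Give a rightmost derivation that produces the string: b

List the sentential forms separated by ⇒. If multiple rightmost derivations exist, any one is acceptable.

S ⇒ B ⇒ A ⇒ b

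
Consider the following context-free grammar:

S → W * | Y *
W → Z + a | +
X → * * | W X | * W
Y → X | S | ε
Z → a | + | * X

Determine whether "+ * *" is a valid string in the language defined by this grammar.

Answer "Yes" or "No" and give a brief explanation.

Yes - a valid derivation exists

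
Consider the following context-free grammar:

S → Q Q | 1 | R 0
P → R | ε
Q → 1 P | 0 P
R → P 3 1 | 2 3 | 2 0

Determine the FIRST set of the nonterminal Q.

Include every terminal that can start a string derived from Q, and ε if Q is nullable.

We compute FIRST(Q) using the standard algorithm.
FIRST(P) = {2, 3, ε}
FIRST(Q) = {0, 1}
FIRST(R) = {2, 3}
FIRST(S) = {0, 1, 2, 3}
Therefore, FIRST(Q) = {0, 1}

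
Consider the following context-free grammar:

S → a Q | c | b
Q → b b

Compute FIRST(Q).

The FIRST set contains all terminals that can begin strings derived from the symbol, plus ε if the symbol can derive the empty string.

We compute FIRST(Q) using the standard algorithm.
FIRST(Q) = {b}
FIRST(S) = {a, b, c}
Therefore, FIRST(Q) = {b}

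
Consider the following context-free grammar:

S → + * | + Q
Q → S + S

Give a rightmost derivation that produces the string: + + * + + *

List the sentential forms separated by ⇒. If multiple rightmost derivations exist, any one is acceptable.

S ⇒ + Q ⇒ + S + S ⇒ + S + + * ⇒ + + * + + *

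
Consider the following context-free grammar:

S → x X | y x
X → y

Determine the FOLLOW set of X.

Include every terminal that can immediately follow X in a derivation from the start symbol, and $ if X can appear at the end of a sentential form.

We compute FOLLOW(X) using the standard algorithm.
FOLLOW(S) starts with {$}.
FIRST(S) = {x, y}
FIRST(X) = {y}
FOLLOW(S) = {$}
FOLLOW(X) = {$}
Therefore, FOLLOW(X) = {$}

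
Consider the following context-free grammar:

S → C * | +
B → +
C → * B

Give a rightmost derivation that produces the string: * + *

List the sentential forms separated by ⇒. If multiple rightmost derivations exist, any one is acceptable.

S ⇒ C * ⇒ * B * ⇒ * + *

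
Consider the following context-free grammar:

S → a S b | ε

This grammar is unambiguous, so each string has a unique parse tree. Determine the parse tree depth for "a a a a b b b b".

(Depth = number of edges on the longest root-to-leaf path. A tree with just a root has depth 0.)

5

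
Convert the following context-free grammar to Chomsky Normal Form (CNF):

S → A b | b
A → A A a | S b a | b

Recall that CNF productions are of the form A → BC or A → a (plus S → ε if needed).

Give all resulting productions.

TB → b; S → b; TA → a; A → b; S → A TB; A → A X0; X0 → A TA; A → S X1; X1 → TB TA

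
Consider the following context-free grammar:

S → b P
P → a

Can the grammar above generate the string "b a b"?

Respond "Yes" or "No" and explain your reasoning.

No - no valid derivation exists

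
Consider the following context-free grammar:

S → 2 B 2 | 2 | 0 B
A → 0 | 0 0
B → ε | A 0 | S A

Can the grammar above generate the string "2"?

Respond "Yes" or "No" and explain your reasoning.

Yes - a valid derivation exists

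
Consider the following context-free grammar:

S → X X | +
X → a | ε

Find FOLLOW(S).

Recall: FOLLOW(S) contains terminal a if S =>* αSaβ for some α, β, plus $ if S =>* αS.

We compute FOLLOW(S) using the standard algorithm.
FOLLOW(S) starts with {$}.
FIRST(S) = {+, a, ε}
FIRST(X) = {a, ε}
FOLLOW(S) = {$}
FOLLOW(X) = {$, a}
Therefore, FOLLOW(S) = {$}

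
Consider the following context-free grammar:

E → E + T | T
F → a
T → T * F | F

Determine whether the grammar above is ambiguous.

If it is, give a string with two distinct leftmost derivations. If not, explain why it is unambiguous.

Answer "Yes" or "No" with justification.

No - the grammar is unambiguous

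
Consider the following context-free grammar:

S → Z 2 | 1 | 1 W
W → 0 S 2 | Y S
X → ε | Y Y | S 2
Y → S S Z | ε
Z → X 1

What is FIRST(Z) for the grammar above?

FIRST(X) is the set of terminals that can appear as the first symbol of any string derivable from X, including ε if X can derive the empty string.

We compute FIRST(Z) using the standard algorithm.
FIRST(S) = {1}
FIRST(W) = {0, 1}
FIRST(X) = {1, ε}
FIRST(Y) = {1, ε}
FIRST(Z) = {1}
Therefore, FIRST(Z) = {1}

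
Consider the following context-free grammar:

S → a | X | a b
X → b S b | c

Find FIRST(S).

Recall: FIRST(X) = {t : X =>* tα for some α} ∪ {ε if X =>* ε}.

We compute FIRST(S) using the standard algorithm.
FIRST(S) = {a, b, c}
FIRST(X) = {b, c}
Therefore, FIRST(S) = {a, b, c}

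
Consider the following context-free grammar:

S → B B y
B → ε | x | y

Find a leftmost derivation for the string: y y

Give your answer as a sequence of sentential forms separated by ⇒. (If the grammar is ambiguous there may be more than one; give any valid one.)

S ⇒ B B y ⇒ y B y ⇒ y y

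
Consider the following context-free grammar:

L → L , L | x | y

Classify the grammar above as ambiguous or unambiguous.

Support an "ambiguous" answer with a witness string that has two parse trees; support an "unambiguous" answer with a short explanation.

Ambiguous - the string 'y , y , y , y' has two distinct parse trees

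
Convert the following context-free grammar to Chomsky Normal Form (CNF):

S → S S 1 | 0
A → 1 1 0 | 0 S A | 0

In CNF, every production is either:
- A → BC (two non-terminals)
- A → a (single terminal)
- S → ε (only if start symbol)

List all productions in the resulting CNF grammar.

T1 → 1; S → 0; T0 → 0; A → 0; S → S X0; X0 → S T1; A → T1 X1; X1 → T1 T0; A → T0 X2; X2 → S A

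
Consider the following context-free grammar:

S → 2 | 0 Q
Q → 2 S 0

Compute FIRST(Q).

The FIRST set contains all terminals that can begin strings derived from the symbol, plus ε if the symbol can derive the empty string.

We compute FIRST(Q) using the standard algorithm.
FIRST(Q) = {2}
FIRST(S) = {0, 2}
Therefore, FIRST(Q) = {2}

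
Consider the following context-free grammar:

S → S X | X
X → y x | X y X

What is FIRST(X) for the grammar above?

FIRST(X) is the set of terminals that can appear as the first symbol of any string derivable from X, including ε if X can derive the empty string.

We compute FIRST(X) using the standard algorithm.
FIRST(S) = {y}
FIRST(X) = {y}
Therefore, FIRST(X) = {y}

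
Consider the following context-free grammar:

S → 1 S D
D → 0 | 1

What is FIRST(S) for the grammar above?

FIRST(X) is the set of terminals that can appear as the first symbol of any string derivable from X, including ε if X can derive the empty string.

We compute FIRST(S) using the standard algorithm.
FIRST(D) = {0, 1}
FIRST(S) = {1}
Therefore, FIRST(S) = {1}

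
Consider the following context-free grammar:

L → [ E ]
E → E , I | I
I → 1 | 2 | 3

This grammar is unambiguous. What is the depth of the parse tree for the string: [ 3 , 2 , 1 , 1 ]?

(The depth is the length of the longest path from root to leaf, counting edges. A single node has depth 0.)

6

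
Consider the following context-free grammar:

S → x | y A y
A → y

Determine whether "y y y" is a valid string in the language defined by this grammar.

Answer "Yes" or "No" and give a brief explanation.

Yes - a valid derivation exists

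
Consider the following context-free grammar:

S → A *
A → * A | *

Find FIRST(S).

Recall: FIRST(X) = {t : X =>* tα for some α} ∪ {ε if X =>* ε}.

We compute FIRST(S) using the standard algorithm.
FIRST(A) = {*}
FIRST(S) = {*}
Therefore, FIRST(S) = {*}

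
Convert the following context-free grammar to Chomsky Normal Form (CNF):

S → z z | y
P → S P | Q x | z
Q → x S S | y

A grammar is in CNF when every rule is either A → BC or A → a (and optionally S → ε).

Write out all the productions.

TZ → z; S → y; TX → x; P → z; Q → y; S → TZ TZ; P → S P; P → Q TX; Q → TX X0; X0 → S S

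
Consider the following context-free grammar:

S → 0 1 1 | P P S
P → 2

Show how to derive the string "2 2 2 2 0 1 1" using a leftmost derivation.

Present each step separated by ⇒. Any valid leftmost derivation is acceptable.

S ⇒ P P S ⇒ 2 P S ⇒ 2 2 S ⇒ 2 2 P P S ⇒ 2 2 2 P S ⇒ 2 2 2 2 S ⇒ 2 2 2 2 0 1 1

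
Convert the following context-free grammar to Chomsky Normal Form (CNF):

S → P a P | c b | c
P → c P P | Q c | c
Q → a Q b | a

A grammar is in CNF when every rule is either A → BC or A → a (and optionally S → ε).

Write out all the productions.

TA → a; TC → c; TB → b; S → c; P → c; Q → a; S → P X0; X0 → TA P; S → TC TB; P → TC X1; X1 → P P; P → Q TC; Q → TA X2; X2 → Q TB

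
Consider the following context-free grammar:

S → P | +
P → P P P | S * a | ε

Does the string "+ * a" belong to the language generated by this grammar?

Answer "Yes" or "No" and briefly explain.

Yes - a valid derivation exists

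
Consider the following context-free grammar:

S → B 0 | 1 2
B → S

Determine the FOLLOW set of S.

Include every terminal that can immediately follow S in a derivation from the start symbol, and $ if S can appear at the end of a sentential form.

We compute FOLLOW(S) using the standard algorithm.
FOLLOW(S) starts with {$}.
FIRST(B) = {1}
FIRST(S) = {1}
FOLLOW(B) = {0}
FOLLOW(S) = {$, 0}
Therefore, FOLLOW(S) = {$, 0}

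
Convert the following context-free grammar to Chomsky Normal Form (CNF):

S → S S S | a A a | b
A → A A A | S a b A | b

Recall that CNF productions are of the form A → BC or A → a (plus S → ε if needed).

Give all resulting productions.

TA → a; S → b; TB → b; A → b; S → S X0; X0 → S S; S → TA X1; X1 → A TA; A → A X2; X2 → A A; A → S X3; X3 → TA X4; X4 → TB A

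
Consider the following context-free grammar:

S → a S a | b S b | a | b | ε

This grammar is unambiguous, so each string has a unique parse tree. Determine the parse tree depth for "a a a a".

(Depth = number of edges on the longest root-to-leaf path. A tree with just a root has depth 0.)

3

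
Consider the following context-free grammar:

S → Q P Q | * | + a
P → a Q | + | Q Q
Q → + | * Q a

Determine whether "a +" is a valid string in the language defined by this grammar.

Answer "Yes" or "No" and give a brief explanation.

No - no valid derivation exists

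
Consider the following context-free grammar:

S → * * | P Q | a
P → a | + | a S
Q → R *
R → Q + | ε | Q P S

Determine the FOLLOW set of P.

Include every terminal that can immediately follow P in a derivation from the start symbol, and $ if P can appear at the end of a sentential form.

We compute FOLLOW(P) using the standard algorithm.
FOLLOW(S) starts with {$}.
FIRST(P) = {+, a}
FIRST(Q) = {*}
FIRST(R) = {*, ε}
FIRST(S) = {*, +, a}
FOLLOW(P) = {*, +, a}
FOLLOW(Q) = {$, *, +, a}
FOLLOW(R) = {*}
FOLLOW(S) = {$, *, +, a}
Therefore, FOLLOW(P) = {*, +, a}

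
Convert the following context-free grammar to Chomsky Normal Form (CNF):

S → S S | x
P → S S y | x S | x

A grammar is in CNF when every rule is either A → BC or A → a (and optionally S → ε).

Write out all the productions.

S → x; TY → y; TX → x; P → x; S → S S; P → S X0; X0 → S TY; P → TX S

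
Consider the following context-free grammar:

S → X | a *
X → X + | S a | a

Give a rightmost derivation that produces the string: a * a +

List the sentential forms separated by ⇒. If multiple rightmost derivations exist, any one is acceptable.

S ⇒ X ⇒ X + ⇒ S a + ⇒ a * a +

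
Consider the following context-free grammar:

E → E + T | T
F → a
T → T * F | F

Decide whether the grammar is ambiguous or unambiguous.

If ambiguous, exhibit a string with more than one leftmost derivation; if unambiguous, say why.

Unambiguous - every string in the language has a unique leftmost derivation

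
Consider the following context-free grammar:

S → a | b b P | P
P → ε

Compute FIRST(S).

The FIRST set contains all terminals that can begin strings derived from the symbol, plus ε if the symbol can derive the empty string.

We compute FIRST(S) using the standard algorithm.
FIRST(P) = {ε}
FIRST(S) = {a, b, ε}
Therefore, FIRST(S) = {a, b, ε}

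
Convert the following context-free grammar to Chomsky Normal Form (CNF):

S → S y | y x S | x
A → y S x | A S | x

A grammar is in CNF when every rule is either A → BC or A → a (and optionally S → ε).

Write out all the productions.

TY → y; TX → x; S → x; A → x; S → S TY; S → TY X0; X0 → TX S; A → TY X1; X1 → S TX; A → A S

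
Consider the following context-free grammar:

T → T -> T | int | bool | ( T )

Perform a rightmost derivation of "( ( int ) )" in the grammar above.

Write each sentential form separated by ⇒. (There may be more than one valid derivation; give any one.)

T ⇒ ( T ) ⇒ ( ( T ) ) ⇒ ( ( int ) )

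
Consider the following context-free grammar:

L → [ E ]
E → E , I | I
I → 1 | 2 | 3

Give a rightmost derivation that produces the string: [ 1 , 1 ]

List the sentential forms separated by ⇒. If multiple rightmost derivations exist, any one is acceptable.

L ⇒ [ E ] ⇒ [ E , I ] ⇒ [ E , 1 ] ⇒ [ I , 1 ] ⇒ [ 1 , 1 ]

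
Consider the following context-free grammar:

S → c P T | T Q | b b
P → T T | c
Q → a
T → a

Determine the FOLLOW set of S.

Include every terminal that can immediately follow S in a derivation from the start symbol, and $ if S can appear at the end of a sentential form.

We compute FOLLOW(S) using the standard algorithm.
FOLLOW(S) starts with {$}.
FIRST(P) = {a, c}
FIRST(Q) = {a}
FIRST(S) = {a, b, c}
FIRST(T) = {a}
FOLLOW(P) = {a}
FOLLOW(Q) = {$}
FOLLOW(S) = {$}
FOLLOW(T) = {$, a}
Therefore, FOLLOW(S) = {$}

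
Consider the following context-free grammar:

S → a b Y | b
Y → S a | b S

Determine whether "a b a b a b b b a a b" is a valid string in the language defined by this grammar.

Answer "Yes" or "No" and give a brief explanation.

No - no valid derivation exists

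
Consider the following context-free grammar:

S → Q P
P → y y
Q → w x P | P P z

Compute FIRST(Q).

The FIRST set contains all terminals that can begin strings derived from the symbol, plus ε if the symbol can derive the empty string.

We compute FIRST(Q) using the standard algorithm.
FIRST(P) = {y}
FIRST(Q) = {w, y}
FIRST(S) = {w, y}
Therefore, FIRST(Q) = {w, y}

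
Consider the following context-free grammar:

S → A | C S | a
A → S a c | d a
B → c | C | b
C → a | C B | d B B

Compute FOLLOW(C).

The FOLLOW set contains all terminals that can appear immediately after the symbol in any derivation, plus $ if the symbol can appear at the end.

We compute FOLLOW(C) using the standard algorithm.
FOLLOW(S) starts with {$}.
FIRST(A) = {a, d}
FIRST(B) = {a, b, c, d}
FIRST(C) = {a, d}
FIRST(S) = {a, d}
FOLLOW(A) = {$, a}
FOLLOW(B) = {a, b, c, d}
FOLLOW(C) = {a, b, c, d}
FOLLOW(S) = {$, a}
Therefore, FOLLOW(C) = {a, b, c, d}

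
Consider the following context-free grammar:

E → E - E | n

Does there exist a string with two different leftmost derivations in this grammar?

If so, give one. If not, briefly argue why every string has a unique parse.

Yes - the string 'n - n - n - n - n - n' has two distinct leftmost derivations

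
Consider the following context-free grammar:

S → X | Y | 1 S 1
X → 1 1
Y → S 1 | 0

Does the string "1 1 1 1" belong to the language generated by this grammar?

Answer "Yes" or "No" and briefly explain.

Yes - a valid derivation exists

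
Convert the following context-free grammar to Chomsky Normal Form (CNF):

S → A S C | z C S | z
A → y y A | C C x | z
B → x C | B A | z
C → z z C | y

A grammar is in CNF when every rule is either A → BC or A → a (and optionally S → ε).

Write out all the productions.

TZ → z; S → z; TY → y; TX → x; A → z; B → z; C → y; S → A X0; X0 → S C; S → TZ X1; X1 → C S; A → TY X2; X2 → TY A; A → C X3; X3 → C TX; B → TX C; B → B A; C → TZ X4; X4 → TZ C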